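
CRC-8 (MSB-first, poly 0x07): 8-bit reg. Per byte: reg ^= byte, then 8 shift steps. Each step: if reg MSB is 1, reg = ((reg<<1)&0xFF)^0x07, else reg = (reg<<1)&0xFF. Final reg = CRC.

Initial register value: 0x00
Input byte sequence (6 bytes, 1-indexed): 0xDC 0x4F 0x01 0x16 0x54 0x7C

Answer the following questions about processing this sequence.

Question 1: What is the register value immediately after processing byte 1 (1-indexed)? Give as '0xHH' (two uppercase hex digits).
Answer: 0x1A

Derivation:
After byte 1 (0xDC): reg=0x1A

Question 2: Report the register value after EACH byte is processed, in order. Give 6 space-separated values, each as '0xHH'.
0x1A 0xAC 0x4A 0x93 0x5B 0xF5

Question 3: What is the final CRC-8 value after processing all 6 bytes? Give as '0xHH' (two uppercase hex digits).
After byte 1 (0xDC): reg=0x1A
After byte 2 (0x4F): reg=0xAC
After byte 3 (0x01): reg=0x4A
After byte 4 (0x16): reg=0x93
After byte 5 (0x54): reg=0x5B
After byte 6 (0x7C): reg=0xF5

Answer: 0xF5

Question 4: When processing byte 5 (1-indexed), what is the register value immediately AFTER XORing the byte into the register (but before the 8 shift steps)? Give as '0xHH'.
Answer: 0xC7

Derivation:
Register before byte 5: 0x93
Byte 5: 0x54
0x93 XOR 0x54 = 0xC7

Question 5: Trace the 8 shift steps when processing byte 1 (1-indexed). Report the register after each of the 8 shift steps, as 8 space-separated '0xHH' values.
Answer: 0xBF 0x79 0xF2 0xE3 0xC1 0x85 0x0D 0x1A

Derivation:
Register before byte 1: 0x00
After XOR with byte 0xDC: 0xDC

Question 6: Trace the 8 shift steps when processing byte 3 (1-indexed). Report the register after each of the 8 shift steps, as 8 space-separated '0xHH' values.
Answer: 0x5D 0xBA 0x73 0xE6 0xCB 0x91 0x25 0x4A

Derivation:
After byte 1 (0xDC): reg=0x1A
After byte 2 (0x4F): reg=0xAC
Register before byte 3: 0xAC
After XOR with byte 0x01: 0xAD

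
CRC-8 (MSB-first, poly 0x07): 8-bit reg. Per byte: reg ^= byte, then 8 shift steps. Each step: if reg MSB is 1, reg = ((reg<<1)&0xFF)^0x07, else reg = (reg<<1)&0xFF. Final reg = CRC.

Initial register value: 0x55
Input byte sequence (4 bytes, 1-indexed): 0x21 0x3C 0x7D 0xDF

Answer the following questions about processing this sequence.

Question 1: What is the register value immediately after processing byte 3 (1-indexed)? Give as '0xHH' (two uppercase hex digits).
Answer: 0xBD

Derivation:
After byte 1 (0x21): reg=0x4B
After byte 2 (0x3C): reg=0x42
After byte 3 (0x7D): reg=0xBD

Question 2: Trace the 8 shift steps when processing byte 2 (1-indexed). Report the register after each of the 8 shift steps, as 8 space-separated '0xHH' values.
Answer: 0xEE 0xDB 0xB1 0x65 0xCA 0x93 0x21 0x42

Derivation:
After byte 1 (0x21): reg=0x4B
Register before byte 2: 0x4B
After XOR with byte 0x3C: 0x77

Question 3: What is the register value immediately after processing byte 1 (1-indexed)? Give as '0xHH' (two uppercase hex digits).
Answer: 0x4B

Derivation:
After byte 1 (0x21): reg=0x4B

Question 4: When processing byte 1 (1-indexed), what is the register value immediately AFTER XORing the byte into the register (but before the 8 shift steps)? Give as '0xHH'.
Register before byte 1: 0x55
Byte 1: 0x21
0x55 XOR 0x21 = 0x74

Answer: 0x74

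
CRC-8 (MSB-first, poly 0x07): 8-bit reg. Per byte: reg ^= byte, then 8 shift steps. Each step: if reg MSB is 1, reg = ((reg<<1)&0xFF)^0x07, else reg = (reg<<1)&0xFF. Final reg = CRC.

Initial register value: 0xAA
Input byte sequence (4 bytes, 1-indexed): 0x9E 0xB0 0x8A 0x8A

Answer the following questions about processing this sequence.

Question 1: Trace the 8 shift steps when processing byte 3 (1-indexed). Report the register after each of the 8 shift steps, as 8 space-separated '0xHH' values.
After byte 1 (0x9E): reg=0x8C
After byte 2 (0xB0): reg=0xB4
Register before byte 3: 0xB4
After XOR with byte 0x8A: 0x3E

Answer: 0x7C 0xF8 0xF7 0xE9 0xD5 0xAD 0x5D 0xBA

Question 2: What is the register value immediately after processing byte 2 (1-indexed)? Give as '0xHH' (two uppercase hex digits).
Answer: 0xB4

Derivation:
After byte 1 (0x9E): reg=0x8C
After byte 2 (0xB0): reg=0xB4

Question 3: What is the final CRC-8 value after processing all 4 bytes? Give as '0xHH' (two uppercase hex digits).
After byte 1 (0x9E): reg=0x8C
After byte 2 (0xB0): reg=0xB4
After byte 3 (0x8A): reg=0xBA
After byte 4 (0x8A): reg=0x90

Answer: 0x90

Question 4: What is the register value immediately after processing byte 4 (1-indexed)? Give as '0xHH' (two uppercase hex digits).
After byte 1 (0x9E): reg=0x8C
After byte 2 (0xB0): reg=0xB4
After byte 3 (0x8A): reg=0xBA
After byte 4 (0x8A): reg=0x90

Answer: 0x90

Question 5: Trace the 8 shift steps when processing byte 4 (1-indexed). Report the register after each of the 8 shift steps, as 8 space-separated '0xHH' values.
Answer: 0x60 0xC0 0x87 0x09 0x12 0x24 0x48 0x90

Derivation:
After byte 1 (0x9E): reg=0x8C
After byte 2 (0xB0): reg=0xB4
After byte 3 (0x8A): reg=0xBA
Register before byte 4: 0xBA
After XOR with byte 0x8A: 0x30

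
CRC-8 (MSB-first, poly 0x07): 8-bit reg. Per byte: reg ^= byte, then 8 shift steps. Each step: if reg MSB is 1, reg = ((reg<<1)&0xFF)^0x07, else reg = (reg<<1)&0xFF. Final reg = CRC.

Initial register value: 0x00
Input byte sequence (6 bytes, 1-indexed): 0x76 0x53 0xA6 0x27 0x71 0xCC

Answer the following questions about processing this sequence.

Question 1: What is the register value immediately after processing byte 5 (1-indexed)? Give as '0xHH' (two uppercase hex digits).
Answer: 0xB3

Derivation:
After byte 1 (0x76): reg=0x45
After byte 2 (0x53): reg=0x62
After byte 3 (0xA6): reg=0x52
After byte 4 (0x27): reg=0x4C
After byte 5 (0x71): reg=0xB3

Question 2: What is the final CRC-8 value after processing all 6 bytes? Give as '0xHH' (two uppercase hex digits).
Answer: 0x7A

Derivation:
After byte 1 (0x76): reg=0x45
After byte 2 (0x53): reg=0x62
After byte 3 (0xA6): reg=0x52
After byte 4 (0x27): reg=0x4C
After byte 5 (0x71): reg=0xB3
After byte 6 (0xCC): reg=0x7A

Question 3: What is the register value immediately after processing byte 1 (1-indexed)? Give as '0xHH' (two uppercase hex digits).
Answer: 0x45

Derivation:
After byte 1 (0x76): reg=0x45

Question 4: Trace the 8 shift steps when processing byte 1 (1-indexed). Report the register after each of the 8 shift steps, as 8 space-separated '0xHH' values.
Answer: 0xEC 0xDF 0xB9 0x75 0xEA 0xD3 0xA1 0x45

Derivation:
Register before byte 1: 0x00
After XOR with byte 0x76: 0x76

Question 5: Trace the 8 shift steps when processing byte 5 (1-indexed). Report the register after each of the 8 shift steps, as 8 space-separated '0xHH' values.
After byte 1 (0x76): reg=0x45
After byte 2 (0x53): reg=0x62
After byte 3 (0xA6): reg=0x52
After byte 4 (0x27): reg=0x4C
Register before byte 5: 0x4C
After XOR with byte 0x71: 0x3D

Answer: 0x7A 0xF4 0xEF 0xD9 0xB5 0x6D 0xDA 0xB3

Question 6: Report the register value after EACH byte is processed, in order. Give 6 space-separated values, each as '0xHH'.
0x45 0x62 0x52 0x4C 0xB3 0x7A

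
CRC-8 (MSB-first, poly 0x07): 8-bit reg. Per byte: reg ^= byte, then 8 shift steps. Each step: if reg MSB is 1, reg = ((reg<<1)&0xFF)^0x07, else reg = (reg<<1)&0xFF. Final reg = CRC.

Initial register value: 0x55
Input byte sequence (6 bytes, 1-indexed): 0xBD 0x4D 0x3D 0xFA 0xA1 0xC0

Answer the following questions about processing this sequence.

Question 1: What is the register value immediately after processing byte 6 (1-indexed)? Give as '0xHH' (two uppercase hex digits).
After byte 1 (0xBD): reg=0x96
After byte 2 (0x4D): reg=0x0F
After byte 3 (0x3D): reg=0x9E
After byte 4 (0xFA): reg=0x3B
After byte 5 (0xA1): reg=0xCF
After byte 6 (0xC0): reg=0x2D

Answer: 0x2D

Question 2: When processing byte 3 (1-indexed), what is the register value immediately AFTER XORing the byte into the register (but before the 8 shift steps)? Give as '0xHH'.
Answer: 0x32

Derivation:
Register before byte 3: 0x0F
Byte 3: 0x3D
0x0F XOR 0x3D = 0x32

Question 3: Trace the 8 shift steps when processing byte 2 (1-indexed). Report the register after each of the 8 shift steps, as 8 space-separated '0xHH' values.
Answer: 0xB1 0x65 0xCA 0x93 0x21 0x42 0x84 0x0F

Derivation:
After byte 1 (0xBD): reg=0x96
Register before byte 2: 0x96
After XOR with byte 0x4D: 0xDB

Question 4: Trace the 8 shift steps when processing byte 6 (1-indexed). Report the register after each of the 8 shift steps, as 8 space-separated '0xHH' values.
After byte 1 (0xBD): reg=0x96
After byte 2 (0x4D): reg=0x0F
After byte 3 (0x3D): reg=0x9E
After byte 4 (0xFA): reg=0x3B
After byte 5 (0xA1): reg=0xCF
Register before byte 6: 0xCF
After XOR with byte 0xC0: 0x0F

Answer: 0x1E 0x3C 0x78 0xF0 0xE7 0xC9 0x95 0x2D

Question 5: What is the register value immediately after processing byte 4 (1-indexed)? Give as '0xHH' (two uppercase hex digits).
Answer: 0x3B

Derivation:
After byte 1 (0xBD): reg=0x96
After byte 2 (0x4D): reg=0x0F
After byte 3 (0x3D): reg=0x9E
After byte 4 (0xFA): reg=0x3B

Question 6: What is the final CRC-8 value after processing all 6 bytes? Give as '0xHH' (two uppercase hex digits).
After byte 1 (0xBD): reg=0x96
After byte 2 (0x4D): reg=0x0F
After byte 3 (0x3D): reg=0x9E
After byte 4 (0xFA): reg=0x3B
After byte 5 (0xA1): reg=0xCF
After byte 6 (0xC0): reg=0x2D

Answer: 0x2D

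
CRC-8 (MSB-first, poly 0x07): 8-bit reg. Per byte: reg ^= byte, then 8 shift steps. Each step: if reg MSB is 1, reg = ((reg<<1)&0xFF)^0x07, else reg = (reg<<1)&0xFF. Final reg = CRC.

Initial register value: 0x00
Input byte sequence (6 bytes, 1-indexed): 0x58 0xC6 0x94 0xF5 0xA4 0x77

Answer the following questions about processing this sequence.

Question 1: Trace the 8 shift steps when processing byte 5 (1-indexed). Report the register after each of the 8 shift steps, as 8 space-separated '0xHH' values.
Answer: 0xD0 0xA7 0x49 0x92 0x23 0x46 0x8C 0x1F

Derivation:
After byte 1 (0x58): reg=0x8F
After byte 2 (0xC6): reg=0xF8
After byte 3 (0x94): reg=0x03
After byte 4 (0xF5): reg=0xCC
Register before byte 5: 0xCC
After XOR with byte 0xA4: 0x68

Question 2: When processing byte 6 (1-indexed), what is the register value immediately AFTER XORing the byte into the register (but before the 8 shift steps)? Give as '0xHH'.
Register before byte 6: 0x1F
Byte 6: 0x77
0x1F XOR 0x77 = 0x68

Answer: 0x68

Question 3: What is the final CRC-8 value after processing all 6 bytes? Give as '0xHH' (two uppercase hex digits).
Answer: 0x1F

Derivation:
After byte 1 (0x58): reg=0x8F
After byte 2 (0xC6): reg=0xF8
After byte 3 (0x94): reg=0x03
After byte 4 (0xF5): reg=0xCC
After byte 5 (0xA4): reg=0x1F
After byte 6 (0x77): reg=0x1F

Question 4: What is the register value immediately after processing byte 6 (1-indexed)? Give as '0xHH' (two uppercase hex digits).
Answer: 0x1F

Derivation:
After byte 1 (0x58): reg=0x8F
After byte 2 (0xC6): reg=0xF8
After byte 3 (0x94): reg=0x03
After byte 4 (0xF5): reg=0xCC
After byte 5 (0xA4): reg=0x1F
After byte 6 (0x77): reg=0x1F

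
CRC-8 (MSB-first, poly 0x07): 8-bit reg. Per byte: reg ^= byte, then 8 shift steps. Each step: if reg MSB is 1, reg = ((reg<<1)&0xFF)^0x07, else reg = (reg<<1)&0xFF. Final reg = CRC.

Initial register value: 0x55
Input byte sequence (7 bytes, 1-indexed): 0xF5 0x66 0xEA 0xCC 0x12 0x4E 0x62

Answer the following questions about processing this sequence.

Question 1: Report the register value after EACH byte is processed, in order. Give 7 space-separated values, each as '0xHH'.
0x69 0x2D 0x5B 0xEC 0xF4 0x2F 0xE4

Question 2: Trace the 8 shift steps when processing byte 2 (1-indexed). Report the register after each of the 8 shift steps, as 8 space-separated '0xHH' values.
Answer: 0x1E 0x3C 0x78 0xF0 0xE7 0xC9 0x95 0x2D

Derivation:
After byte 1 (0xF5): reg=0x69
Register before byte 2: 0x69
After XOR with byte 0x66: 0x0F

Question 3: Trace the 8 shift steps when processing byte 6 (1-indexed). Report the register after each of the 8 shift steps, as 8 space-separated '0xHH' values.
Answer: 0x73 0xE6 0xCB 0x91 0x25 0x4A 0x94 0x2F

Derivation:
After byte 1 (0xF5): reg=0x69
After byte 2 (0x66): reg=0x2D
After byte 3 (0xEA): reg=0x5B
After byte 4 (0xCC): reg=0xEC
After byte 5 (0x12): reg=0xF4
Register before byte 6: 0xF4
After XOR with byte 0x4E: 0xBA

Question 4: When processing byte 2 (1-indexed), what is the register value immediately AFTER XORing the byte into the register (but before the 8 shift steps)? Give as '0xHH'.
Answer: 0x0F

Derivation:
Register before byte 2: 0x69
Byte 2: 0x66
0x69 XOR 0x66 = 0x0F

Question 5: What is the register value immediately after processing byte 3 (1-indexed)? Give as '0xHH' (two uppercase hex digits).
After byte 1 (0xF5): reg=0x69
After byte 2 (0x66): reg=0x2D
After byte 3 (0xEA): reg=0x5B

Answer: 0x5B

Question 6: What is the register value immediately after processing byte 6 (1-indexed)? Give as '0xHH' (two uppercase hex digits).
Answer: 0x2F

Derivation:
After byte 1 (0xF5): reg=0x69
After byte 2 (0x66): reg=0x2D
After byte 3 (0xEA): reg=0x5B
After byte 4 (0xCC): reg=0xEC
After byte 5 (0x12): reg=0xF4
After byte 6 (0x4E): reg=0x2F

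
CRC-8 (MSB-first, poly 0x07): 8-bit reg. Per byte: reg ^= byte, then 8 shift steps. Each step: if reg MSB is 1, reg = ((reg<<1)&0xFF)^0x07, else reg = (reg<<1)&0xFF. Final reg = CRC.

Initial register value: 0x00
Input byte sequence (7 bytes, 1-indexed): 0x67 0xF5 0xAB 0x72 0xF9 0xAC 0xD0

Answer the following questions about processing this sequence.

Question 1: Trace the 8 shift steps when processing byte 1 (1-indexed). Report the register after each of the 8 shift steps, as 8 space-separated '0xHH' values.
Register before byte 1: 0x00
After XOR with byte 0x67: 0x67

Answer: 0xCE 0x9B 0x31 0x62 0xC4 0x8F 0x19 0x32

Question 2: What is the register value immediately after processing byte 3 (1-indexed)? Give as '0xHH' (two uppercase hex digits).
After byte 1 (0x67): reg=0x32
After byte 2 (0xF5): reg=0x5B
After byte 3 (0xAB): reg=0xDE

Answer: 0xDE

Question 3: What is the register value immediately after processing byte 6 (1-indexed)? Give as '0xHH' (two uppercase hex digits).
After byte 1 (0x67): reg=0x32
After byte 2 (0xF5): reg=0x5B
After byte 3 (0xAB): reg=0xDE
After byte 4 (0x72): reg=0x4D
After byte 5 (0xF9): reg=0x05
After byte 6 (0xAC): reg=0x56

Answer: 0x56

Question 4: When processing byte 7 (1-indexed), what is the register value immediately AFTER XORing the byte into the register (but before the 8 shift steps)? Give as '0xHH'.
Register before byte 7: 0x56
Byte 7: 0xD0
0x56 XOR 0xD0 = 0x86

Answer: 0x86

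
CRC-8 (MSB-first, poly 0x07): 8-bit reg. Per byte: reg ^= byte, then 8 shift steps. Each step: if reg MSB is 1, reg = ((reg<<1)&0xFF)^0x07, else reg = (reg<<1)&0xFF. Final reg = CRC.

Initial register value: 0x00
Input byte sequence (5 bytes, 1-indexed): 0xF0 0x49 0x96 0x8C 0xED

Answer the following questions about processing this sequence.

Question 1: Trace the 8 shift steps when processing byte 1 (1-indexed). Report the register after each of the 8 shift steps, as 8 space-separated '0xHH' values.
Answer: 0xE7 0xC9 0x95 0x2D 0x5A 0xB4 0x6F 0xDE

Derivation:
Register before byte 1: 0x00
After XOR with byte 0xF0: 0xF0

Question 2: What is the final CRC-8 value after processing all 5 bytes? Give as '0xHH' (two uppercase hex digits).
After byte 1 (0xF0): reg=0xDE
After byte 2 (0x49): reg=0xEC
After byte 3 (0x96): reg=0x61
After byte 4 (0x8C): reg=0x8D
After byte 5 (0xED): reg=0x27

Answer: 0x27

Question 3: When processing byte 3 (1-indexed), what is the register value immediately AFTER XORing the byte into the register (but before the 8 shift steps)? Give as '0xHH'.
Register before byte 3: 0xEC
Byte 3: 0x96
0xEC XOR 0x96 = 0x7A

Answer: 0x7A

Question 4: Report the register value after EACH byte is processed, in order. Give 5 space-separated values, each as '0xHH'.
0xDE 0xEC 0x61 0x8D 0x27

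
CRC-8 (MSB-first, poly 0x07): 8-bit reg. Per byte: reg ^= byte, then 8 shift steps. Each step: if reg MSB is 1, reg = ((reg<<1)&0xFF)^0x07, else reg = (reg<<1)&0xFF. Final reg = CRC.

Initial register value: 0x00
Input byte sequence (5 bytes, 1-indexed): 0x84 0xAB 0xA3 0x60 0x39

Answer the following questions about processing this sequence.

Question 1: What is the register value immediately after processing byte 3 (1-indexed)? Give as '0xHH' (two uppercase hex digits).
After byte 1 (0x84): reg=0x95
After byte 2 (0xAB): reg=0xBA
After byte 3 (0xA3): reg=0x4F

Answer: 0x4F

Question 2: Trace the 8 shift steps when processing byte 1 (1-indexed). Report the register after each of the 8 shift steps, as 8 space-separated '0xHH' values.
Register before byte 1: 0x00
After XOR with byte 0x84: 0x84

Answer: 0x0F 0x1E 0x3C 0x78 0xF0 0xE7 0xC9 0x95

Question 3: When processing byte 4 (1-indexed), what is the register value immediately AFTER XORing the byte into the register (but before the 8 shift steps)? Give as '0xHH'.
Answer: 0x2F

Derivation:
Register before byte 4: 0x4F
Byte 4: 0x60
0x4F XOR 0x60 = 0x2F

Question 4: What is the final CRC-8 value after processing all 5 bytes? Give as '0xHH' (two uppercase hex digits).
After byte 1 (0x84): reg=0x95
After byte 2 (0xAB): reg=0xBA
After byte 3 (0xA3): reg=0x4F
After byte 4 (0x60): reg=0xCD
After byte 5 (0x39): reg=0xC2

Answer: 0xC2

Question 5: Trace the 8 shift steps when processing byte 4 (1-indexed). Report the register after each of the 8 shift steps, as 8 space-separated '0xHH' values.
After byte 1 (0x84): reg=0x95
After byte 2 (0xAB): reg=0xBA
After byte 3 (0xA3): reg=0x4F
Register before byte 4: 0x4F
After XOR with byte 0x60: 0x2F

Answer: 0x5E 0xBC 0x7F 0xFE 0xFB 0xF1 0xE5 0xCD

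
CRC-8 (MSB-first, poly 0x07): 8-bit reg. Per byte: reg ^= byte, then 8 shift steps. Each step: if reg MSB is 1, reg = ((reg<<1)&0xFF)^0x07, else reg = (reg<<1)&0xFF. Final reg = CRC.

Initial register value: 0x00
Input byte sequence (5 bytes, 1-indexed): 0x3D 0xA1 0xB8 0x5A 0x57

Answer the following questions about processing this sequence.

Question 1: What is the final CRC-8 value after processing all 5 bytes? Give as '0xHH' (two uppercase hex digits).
Answer: 0xDC

Derivation:
After byte 1 (0x3D): reg=0xB3
After byte 2 (0xA1): reg=0x7E
After byte 3 (0xB8): reg=0x5C
After byte 4 (0x5A): reg=0x12
After byte 5 (0x57): reg=0xDC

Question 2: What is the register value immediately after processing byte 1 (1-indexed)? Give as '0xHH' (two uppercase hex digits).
Answer: 0xB3

Derivation:
After byte 1 (0x3D): reg=0xB3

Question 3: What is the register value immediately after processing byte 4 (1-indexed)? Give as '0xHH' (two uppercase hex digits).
Answer: 0x12

Derivation:
After byte 1 (0x3D): reg=0xB3
After byte 2 (0xA1): reg=0x7E
After byte 3 (0xB8): reg=0x5C
After byte 4 (0x5A): reg=0x12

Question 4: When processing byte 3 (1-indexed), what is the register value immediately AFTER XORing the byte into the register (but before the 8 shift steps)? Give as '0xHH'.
Answer: 0xC6

Derivation:
Register before byte 3: 0x7E
Byte 3: 0xB8
0x7E XOR 0xB8 = 0xC6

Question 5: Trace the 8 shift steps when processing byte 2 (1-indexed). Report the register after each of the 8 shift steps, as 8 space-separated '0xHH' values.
Answer: 0x24 0x48 0x90 0x27 0x4E 0x9C 0x3F 0x7E

Derivation:
After byte 1 (0x3D): reg=0xB3
Register before byte 2: 0xB3
After XOR with byte 0xA1: 0x12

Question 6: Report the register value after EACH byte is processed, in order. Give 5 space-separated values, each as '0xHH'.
0xB3 0x7E 0x5C 0x12 0xDC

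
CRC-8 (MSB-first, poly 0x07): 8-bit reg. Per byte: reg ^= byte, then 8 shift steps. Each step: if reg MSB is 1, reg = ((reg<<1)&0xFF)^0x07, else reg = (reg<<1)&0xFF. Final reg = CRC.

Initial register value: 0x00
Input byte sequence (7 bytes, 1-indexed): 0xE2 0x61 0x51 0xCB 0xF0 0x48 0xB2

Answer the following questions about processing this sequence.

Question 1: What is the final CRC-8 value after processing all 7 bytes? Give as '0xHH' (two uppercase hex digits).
After byte 1 (0xE2): reg=0xA0
After byte 2 (0x61): reg=0x49
After byte 3 (0x51): reg=0x48
After byte 4 (0xCB): reg=0x80
After byte 5 (0xF0): reg=0x57
After byte 6 (0x48): reg=0x5D
After byte 7 (0xB2): reg=0x83

Answer: 0x83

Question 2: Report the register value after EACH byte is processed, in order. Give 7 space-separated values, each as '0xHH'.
0xA0 0x49 0x48 0x80 0x57 0x5D 0x83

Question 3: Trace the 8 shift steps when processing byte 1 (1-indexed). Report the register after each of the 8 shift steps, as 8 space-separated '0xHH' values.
Register before byte 1: 0x00
After XOR with byte 0xE2: 0xE2

Answer: 0xC3 0x81 0x05 0x0A 0x14 0x28 0x50 0xA0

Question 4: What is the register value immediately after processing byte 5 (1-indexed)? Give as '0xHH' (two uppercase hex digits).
After byte 1 (0xE2): reg=0xA0
After byte 2 (0x61): reg=0x49
After byte 3 (0x51): reg=0x48
After byte 4 (0xCB): reg=0x80
After byte 5 (0xF0): reg=0x57

Answer: 0x57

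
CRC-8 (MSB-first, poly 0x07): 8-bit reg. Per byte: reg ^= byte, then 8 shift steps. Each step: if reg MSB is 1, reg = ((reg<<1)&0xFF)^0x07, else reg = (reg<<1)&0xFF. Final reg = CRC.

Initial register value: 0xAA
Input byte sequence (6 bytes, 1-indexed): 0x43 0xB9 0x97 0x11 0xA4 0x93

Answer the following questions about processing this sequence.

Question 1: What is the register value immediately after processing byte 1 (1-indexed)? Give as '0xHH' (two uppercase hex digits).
Answer: 0x91

Derivation:
After byte 1 (0x43): reg=0x91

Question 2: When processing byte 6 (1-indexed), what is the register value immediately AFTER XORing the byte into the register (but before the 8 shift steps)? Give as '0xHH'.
Answer: 0x65

Derivation:
Register before byte 6: 0xF6
Byte 6: 0x93
0xF6 XOR 0x93 = 0x65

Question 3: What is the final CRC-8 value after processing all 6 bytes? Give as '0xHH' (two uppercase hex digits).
After byte 1 (0x43): reg=0x91
After byte 2 (0xB9): reg=0xD8
After byte 3 (0x97): reg=0xEA
After byte 4 (0x11): reg=0xEF
After byte 5 (0xA4): reg=0xF6
After byte 6 (0x93): reg=0x3C

Answer: 0x3C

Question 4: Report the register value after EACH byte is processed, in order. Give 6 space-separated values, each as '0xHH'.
0x91 0xD8 0xEA 0xEF 0xF6 0x3C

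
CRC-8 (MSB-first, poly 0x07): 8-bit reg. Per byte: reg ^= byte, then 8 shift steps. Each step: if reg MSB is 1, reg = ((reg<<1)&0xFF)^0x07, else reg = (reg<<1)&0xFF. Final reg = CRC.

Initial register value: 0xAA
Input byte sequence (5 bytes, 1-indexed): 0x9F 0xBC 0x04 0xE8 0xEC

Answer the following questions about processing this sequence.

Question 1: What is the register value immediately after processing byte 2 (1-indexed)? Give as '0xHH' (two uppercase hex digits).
After byte 1 (0x9F): reg=0x8B
After byte 2 (0xBC): reg=0x85

Answer: 0x85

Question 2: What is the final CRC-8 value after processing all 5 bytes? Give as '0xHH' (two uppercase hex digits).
Answer: 0x01

Derivation:
After byte 1 (0x9F): reg=0x8B
After byte 2 (0xBC): reg=0x85
After byte 3 (0x04): reg=0x8E
After byte 4 (0xE8): reg=0x35
After byte 5 (0xEC): reg=0x01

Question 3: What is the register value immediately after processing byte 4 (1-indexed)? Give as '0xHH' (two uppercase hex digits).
Answer: 0x35

Derivation:
After byte 1 (0x9F): reg=0x8B
After byte 2 (0xBC): reg=0x85
After byte 3 (0x04): reg=0x8E
After byte 4 (0xE8): reg=0x35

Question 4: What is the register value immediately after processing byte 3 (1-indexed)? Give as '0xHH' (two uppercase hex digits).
Answer: 0x8E

Derivation:
After byte 1 (0x9F): reg=0x8B
After byte 2 (0xBC): reg=0x85
After byte 3 (0x04): reg=0x8E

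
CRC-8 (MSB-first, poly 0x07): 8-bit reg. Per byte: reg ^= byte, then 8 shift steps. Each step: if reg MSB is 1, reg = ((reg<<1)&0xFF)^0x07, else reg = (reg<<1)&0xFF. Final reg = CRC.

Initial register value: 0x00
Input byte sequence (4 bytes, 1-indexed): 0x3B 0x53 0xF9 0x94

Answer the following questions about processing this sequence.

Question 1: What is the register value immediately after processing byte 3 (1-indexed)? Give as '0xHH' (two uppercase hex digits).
Answer: 0xDF

Derivation:
After byte 1 (0x3B): reg=0xA1
After byte 2 (0x53): reg=0xD0
After byte 3 (0xF9): reg=0xDF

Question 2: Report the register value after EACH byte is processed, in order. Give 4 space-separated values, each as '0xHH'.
0xA1 0xD0 0xDF 0xF6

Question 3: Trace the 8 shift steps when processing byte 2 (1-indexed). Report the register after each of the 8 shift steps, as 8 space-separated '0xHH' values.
Answer: 0xE3 0xC1 0x85 0x0D 0x1A 0x34 0x68 0xD0

Derivation:
After byte 1 (0x3B): reg=0xA1
Register before byte 2: 0xA1
After XOR with byte 0x53: 0xF2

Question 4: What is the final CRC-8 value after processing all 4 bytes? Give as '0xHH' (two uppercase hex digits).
After byte 1 (0x3B): reg=0xA1
After byte 2 (0x53): reg=0xD0
After byte 3 (0xF9): reg=0xDF
After byte 4 (0x94): reg=0xF6

Answer: 0xF6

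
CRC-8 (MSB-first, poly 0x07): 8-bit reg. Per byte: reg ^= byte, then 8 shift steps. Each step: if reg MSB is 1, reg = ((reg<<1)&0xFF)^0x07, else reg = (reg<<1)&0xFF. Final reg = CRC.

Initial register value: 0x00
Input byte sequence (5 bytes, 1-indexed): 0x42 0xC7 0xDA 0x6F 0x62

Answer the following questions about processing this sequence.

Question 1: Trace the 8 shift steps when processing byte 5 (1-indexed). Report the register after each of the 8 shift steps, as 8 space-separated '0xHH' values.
After byte 1 (0x42): reg=0xC9
After byte 2 (0xC7): reg=0x2A
After byte 3 (0xDA): reg=0xDE
After byte 4 (0x6F): reg=0x1E
Register before byte 5: 0x1E
After XOR with byte 0x62: 0x7C

Answer: 0xF8 0xF7 0xE9 0xD5 0xAD 0x5D 0xBA 0x73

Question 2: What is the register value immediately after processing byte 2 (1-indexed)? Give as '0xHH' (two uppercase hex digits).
Answer: 0x2A

Derivation:
After byte 1 (0x42): reg=0xC9
After byte 2 (0xC7): reg=0x2A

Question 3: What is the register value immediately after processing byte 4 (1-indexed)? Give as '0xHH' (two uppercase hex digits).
Answer: 0x1E

Derivation:
After byte 1 (0x42): reg=0xC9
After byte 2 (0xC7): reg=0x2A
After byte 3 (0xDA): reg=0xDE
After byte 4 (0x6F): reg=0x1E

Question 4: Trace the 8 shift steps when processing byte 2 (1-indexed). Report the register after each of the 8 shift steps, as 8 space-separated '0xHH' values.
Answer: 0x1C 0x38 0x70 0xE0 0xC7 0x89 0x15 0x2A

Derivation:
After byte 1 (0x42): reg=0xC9
Register before byte 2: 0xC9
After XOR with byte 0xC7: 0x0E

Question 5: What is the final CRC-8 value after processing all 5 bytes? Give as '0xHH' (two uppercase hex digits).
Answer: 0x73

Derivation:
After byte 1 (0x42): reg=0xC9
After byte 2 (0xC7): reg=0x2A
After byte 3 (0xDA): reg=0xDE
After byte 4 (0x6F): reg=0x1E
After byte 5 (0x62): reg=0x73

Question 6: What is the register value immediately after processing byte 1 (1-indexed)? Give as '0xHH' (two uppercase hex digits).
Answer: 0xC9

Derivation:
After byte 1 (0x42): reg=0xC9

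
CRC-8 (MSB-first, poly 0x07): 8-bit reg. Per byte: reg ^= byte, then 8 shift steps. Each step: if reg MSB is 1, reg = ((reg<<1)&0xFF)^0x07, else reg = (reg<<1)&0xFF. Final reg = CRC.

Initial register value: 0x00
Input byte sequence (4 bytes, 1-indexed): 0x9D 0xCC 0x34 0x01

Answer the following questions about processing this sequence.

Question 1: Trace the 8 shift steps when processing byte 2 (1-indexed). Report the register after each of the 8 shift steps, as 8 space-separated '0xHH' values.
After byte 1 (0x9D): reg=0xDA
Register before byte 2: 0xDA
After XOR with byte 0xCC: 0x16

Answer: 0x2C 0x58 0xB0 0x67 0xCE 0x9B 0x31 0x62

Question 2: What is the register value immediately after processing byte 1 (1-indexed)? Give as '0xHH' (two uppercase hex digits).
Answer: 0xDA

Derivation:
After byte 1 (0x9D): reg=0xDA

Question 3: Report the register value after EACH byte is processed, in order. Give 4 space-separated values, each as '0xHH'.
0xDA 0x62 0xA5 0x75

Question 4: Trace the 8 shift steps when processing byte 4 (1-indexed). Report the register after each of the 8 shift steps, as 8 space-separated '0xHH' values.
After byte 1 (0x9D): reg=0xDA
After byte 2 (0xCC): reg=0x62
After byte 3 (0x34): reg=0xA5
Register before byte 4: 0xA5
After XOR with byte 0x01: 0xA4

Answer: 0x4F 0x9E 0x3B 0x76 0xEC 0xDF 0xB9 0x75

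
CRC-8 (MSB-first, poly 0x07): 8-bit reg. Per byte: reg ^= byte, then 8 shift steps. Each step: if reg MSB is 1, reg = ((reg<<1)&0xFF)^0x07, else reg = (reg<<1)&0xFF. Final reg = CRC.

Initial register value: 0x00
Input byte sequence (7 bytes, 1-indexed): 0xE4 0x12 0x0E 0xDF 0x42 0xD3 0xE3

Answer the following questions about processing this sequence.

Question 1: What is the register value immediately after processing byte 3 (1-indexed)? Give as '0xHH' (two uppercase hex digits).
After byte 1 (0xE4): reg=0xB2
After byte 2 (0x12): reg=0x69
After byte 3 (0x0E): reg=0x32

Answer: 0x32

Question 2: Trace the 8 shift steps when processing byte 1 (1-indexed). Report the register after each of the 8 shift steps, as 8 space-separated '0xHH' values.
Answer: 0xCF 0x99 0x35 0x6A 0xD4 0xAF 0x59 0xB2

Derivation:
Register before byte 1: 0x00
After XOR with byte 0xE4: 0xE4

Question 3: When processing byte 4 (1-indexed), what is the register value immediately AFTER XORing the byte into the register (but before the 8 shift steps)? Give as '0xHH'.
Answer: 0xED

Derivation:
Register before byte 4: 0x32
Byte 4: 0xDF
0x32 XOR 0xDF = 0xED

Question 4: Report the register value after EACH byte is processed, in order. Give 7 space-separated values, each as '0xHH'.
0xB2 0x69 0x32 0x8D 0x63 0x19 0xE8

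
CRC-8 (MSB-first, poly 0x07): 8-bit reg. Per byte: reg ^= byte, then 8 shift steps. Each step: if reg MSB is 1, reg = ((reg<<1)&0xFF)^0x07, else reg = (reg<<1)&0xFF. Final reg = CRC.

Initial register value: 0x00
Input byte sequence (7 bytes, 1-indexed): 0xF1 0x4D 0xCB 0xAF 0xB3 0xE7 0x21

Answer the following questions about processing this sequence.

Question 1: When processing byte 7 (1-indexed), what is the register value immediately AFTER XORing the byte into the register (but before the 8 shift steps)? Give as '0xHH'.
Register before byte 7: 0xCE
Byte 7: 0x21
0xCE XOR 0x21 = 0xEF

Answer: 0xEF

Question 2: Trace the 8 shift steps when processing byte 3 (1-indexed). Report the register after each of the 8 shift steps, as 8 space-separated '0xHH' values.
After byte 1 (0xF1): reg=0xD9
After byte 2 (0x4D): reg=0xE5
Register before byte 3: 0xE5
After XOR with byte 0xCB: 0x2E

Answer: 0x5C 0xB8 0x77 0xEE 0xDB 0xB1 0x65 0xCA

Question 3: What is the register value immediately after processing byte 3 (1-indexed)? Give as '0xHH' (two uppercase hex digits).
After byte 1 (0xF1): reg=0xD9
After byte 2 (0x4D): reg=0xE5
After byte 3 (0xCB): reg=0xCA

Answer: 0xCA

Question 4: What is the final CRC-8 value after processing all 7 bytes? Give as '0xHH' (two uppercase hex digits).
After byte 1 (0xF1): reg=0xD9
After byte 2 (0x4D): reg=0xE5
After byte 3 (0xCB): reg=0xCA
After byte 4 (0xAF): reg=0x3C
After byte 5 (0xB3): reg=0xA4
After byte 6 (0xE7): reg=0xCE
After byte 7 (0x21): reg=0x83

Answer: 0x83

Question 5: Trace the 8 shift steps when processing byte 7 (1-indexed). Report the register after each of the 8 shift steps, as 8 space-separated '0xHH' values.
Answer: 0xD9 0xB5 0x6D 0xDA 0xB3 0x61 0xC2 0x83

Derivation:
After byte 1 (0xF1): reg=0xD9
After byte 2 (0x4D): reg=0xE5
After byte 3 (0xCB): reg=0xCA
After byte 4 (0xAF): reg=0x3C
After byte 5 (0xB3): reg=0xA4
After byte 6 (0xE7): reg=0xCE
Register before byte 7: 0xCE
After XOR with byte 0x21: 0xEF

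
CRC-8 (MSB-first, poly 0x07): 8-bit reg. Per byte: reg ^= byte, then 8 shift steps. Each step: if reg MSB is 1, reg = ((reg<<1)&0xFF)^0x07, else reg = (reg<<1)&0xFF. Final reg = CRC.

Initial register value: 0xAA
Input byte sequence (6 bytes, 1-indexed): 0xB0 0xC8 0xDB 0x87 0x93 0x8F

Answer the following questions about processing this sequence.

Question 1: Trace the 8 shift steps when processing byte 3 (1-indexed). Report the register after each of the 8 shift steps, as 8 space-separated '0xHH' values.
Answer: 0xF0 0xE7 0xC9 0x95 0x2D 0x5A 0xB4 0x6F

Derivation:
After byte 1 (0xB0): reg=0x46
After byte 2 (0xC8): reg=0xA3
Register before byte 3: 0xA3
After XOR with byte 0xDB: 0x78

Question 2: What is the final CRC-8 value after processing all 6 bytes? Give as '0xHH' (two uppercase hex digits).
Answer: 0xE5

Derivation:
After byte 1 (0xB0): reg=0x46
After byte 2 (0xC8): reg=0xA3
After byte 3 (0xDB): reg=0x6F
After byte 4 (0x87): reg=0x96
After byte 5 (0x93): reg=0x1B
After byte 6 (0x8F): reg=0xE5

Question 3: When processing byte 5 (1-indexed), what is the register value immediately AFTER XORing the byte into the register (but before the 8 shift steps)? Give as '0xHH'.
Answer: 0x05

Derivation:
Register before byte 5: 0x96
Byte 5: 0x93
0x96 XOR 0x93 = 0x05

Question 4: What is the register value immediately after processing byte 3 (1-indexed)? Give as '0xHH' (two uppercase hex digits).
After byte 1 (0xB0): reg=0x46
After byte 2 (0xC8): reg=0xA3
After byte 3 (0xDB): reg=0x6F

Answer: 0x6F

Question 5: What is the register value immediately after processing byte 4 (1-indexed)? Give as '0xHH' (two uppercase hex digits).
After byte 1 (0xB0): reg=0x46
After byte 2 (0xC8): reg=0xA3
After byte 3 (0xDB): reg=0x6F
After byte 4 (0x87): reg=0x96

Answer: 0x96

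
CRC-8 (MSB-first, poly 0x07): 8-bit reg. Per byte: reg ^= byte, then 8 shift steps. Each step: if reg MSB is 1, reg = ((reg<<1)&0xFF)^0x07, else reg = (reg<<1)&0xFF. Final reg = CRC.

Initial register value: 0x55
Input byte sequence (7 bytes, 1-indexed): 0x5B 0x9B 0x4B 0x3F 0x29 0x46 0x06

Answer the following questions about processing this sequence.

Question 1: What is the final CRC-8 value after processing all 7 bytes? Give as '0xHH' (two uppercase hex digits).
After byte 1 (0x5B): reg=0x2A
After byte 2 (0x9B): reg=0x1E
After byte 3 (0x4B): reg=0xAC
After byte 4 (0x3F): reg=0xF0
After byte 5 (0x29): reg=0x01
After byte 6 (0x46): reg=0xD2
After byte 7 (0x06): reg=0x22

Answer: 0x22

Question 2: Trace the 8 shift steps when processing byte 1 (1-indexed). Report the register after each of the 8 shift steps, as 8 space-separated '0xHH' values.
Answer: 0x1C 0x38 0x70 0xE0 0xC7 0x89 0x15 0x2A

Derivation:
Register before byte 1: 0x55
After XOR with byte 0x5B: 0x0E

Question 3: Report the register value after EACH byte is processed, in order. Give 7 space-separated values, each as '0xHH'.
0x2A 0x1E 0xAC 0xF0 0x01 0xD2 0x22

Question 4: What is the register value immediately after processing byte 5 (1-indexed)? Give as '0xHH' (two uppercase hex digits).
Answer: 0x01

Derivation:
After byte 1 (0x5B): reg=0x2A
After byte 2 (0x9B): reg=0x1E
After byte 3 (0x4B): reg=0xAC
After byte 4 (0x3F): reg=0xF0
After byte 5 (0x29): reg=0x01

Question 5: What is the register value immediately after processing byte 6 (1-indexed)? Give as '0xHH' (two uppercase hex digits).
Answer: 0xD2

Derivation:
After byte 1 (0x5B): reg=0x2A
After byte 2 (0x9B): reg=0x1E
After byte 3 (0x4B): reg=0xAC
After byte 4 (0x3F): reg=0xF0
After byte 5 (0x29): reg=0x01
After byte 6 (0x46): reg=0xD2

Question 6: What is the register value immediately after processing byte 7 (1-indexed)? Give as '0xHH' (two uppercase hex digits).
Answer: 0x22

Derivation:
After byte 1 (0x5B): reg=0x2A
After byte 2 (0x9B): reg=0x1E
After byte 3 (0x4B): reg=0xAC
After byte 4 (0x3F): reg=0xF0
After byte 5 (0x29): reg=0x01
After byte 6 (0x46): reg=0xD2
After byte 7 (0x06): reg=0x22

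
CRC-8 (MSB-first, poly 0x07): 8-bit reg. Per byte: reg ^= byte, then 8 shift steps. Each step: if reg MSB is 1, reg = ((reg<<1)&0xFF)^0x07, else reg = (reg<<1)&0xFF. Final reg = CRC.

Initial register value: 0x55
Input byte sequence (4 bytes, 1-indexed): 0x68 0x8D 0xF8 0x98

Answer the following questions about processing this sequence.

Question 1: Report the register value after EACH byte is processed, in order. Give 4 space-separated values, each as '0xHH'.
0xB3 0xBA 0xC9 0xB0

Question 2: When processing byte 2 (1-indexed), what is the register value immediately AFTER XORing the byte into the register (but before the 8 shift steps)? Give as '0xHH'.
Answer: 0x3E

Derivation:
Register before byte 2: 0xB3
Byte 2: 0x8D
0xB3 XOR 0x8D = 0x3E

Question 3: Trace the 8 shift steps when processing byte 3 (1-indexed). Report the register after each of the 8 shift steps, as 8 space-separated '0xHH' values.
After byte 1 (0x68): reg=0xB3
After byte 2 (0x8D): reg=0xBA
Register before byte 3: 0xBA
After XOR with byte 0xF8: 0x42

Answer: 0x84 0x0F 0x1E 0x3C 0x78 0xF0 0xE7 0xC9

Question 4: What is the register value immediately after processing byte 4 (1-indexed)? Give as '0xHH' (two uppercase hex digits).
Answer: 0xB0

Derivation:
After byte 1 (0x68): reg=0xB3
After byte 2 (0x8D): reg=0xBA
After byte 3 (0xF8): reg=0xC9
After byte 4 (0x98): reg=0xB0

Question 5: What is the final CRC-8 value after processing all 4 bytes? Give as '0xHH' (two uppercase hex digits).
Answer: 0xB0

Derivation:
After byte 1 (0x68): reg=0xB3
After byte 2 (0x8D): reg=0xBA
After byte 3 (0xF8): reg=0xC9
After byte 4 (0x98): reg=0xB0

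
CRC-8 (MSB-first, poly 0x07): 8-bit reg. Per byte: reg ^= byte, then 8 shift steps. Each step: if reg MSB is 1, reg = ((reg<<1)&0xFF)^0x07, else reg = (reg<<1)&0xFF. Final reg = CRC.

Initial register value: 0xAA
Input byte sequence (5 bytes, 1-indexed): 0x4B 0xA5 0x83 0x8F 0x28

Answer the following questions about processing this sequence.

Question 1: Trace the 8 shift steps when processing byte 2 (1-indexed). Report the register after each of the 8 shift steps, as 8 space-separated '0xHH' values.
After byte 1 (0x4B): reg=0xA9
Register before byte 2: 0xA9
After XOR with byte 0xA5: 0x0C

Answer: 0x18 0x30 0x60 0xC0 0x87 0x09 0x12 0x24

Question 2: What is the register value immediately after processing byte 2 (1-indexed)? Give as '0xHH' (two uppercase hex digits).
After byte 1 (0x4B): reg=0xA9
After byte 2 (0xA5): reg=0x24

Answer: 0x24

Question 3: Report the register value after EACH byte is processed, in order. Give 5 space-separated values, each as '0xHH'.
0xA9 0x24 0x7C 0xD7 0xF3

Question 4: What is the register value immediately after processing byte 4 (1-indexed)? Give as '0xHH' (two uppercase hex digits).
Answer: 0xD7

Derivation:
After byte 1 (0x4B): reg=0xA9
After byte 2 (0xA5): reg=0x24
After byte 3 (0x83): reg=0x7C
After byte 4 (0x8F): reg=0xD7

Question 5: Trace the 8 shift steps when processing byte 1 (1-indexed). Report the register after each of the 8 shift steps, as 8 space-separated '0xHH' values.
Answer: 0xC5 0x8D 0x1D 0x3A 0x74 0xE8 0xD7 0xA9

Derivation:
Register before byte 1: 0xAA
After XOR with byte 0x4B: 0xE1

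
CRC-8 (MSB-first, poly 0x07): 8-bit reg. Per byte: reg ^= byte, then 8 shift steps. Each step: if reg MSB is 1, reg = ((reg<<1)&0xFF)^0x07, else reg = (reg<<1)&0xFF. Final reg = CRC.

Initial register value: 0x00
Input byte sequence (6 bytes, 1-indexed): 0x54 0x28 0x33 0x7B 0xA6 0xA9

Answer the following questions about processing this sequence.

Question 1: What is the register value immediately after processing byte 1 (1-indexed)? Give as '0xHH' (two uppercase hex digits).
After byte 1 (0x54): reg=0xAB

Answer: 0xAB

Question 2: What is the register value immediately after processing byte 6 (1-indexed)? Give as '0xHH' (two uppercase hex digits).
Answer: 0x19

Derivation:
After byte 1 (0x54): reg=0xAB
After byte 2 (0x28): reg=0x80
After byte 3 (0x33): reg=0x10
After byte 4 (0x7B): reg=0x16
After byte 5 (0xA6): reg=0x19
After byte 6 (0xA9): reg=0x19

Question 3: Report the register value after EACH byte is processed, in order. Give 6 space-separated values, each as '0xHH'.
0xAB 0x80 0x10 0x16 0x19 0x19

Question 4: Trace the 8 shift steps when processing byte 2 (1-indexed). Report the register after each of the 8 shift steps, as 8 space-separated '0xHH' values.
After byte 1 (0x54): reg=0xAB
Register before byte 2: 0xAB
After XOR with byte 0x28: 0x83

Answer: 0x01 0x02 0x04 0x08 0x10 0x20 0x40 0x80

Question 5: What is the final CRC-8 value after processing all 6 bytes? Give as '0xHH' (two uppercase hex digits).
After byte 1 (0x54): reg=0xAB
After byte 2 (0x28): reg=0x80
After byte 3 (0x33): reg=0x10
After byte 4 (0x7B): reg=0x16
After byte 5 (0xA6): reg=0x19
After byte 6 (0xA9): reg=0x19

Answer: 0x19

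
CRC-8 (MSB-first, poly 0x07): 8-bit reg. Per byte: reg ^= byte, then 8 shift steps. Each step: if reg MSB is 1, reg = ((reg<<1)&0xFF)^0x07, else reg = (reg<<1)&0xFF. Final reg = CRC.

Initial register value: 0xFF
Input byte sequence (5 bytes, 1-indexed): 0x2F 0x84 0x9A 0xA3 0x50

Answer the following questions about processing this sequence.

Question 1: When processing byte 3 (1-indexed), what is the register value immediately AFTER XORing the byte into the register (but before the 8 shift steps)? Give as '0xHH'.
Register before byte 3: 0x2F
Byte 3: 0x9A
0x2F XOR 0x9A = 0xB5

Answer: 0xB5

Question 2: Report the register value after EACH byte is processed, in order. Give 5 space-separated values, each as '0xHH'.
0x3E 0x2F 0x02 0x6E 0xBA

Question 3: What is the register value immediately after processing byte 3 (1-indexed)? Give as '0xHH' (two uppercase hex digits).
Answer: 0x02

Derivation:
After byte 1 (0x2F): reg=0x3E
After byte 2 (0x84): reg=0x2F
After byte 3 (0x9A): reg=0x02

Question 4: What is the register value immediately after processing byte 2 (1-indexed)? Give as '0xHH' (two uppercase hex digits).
After byte 1 (0x2F): reg=0x3E
After byte 2 (0x84): reg=0x2F

Answer: 0x2F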